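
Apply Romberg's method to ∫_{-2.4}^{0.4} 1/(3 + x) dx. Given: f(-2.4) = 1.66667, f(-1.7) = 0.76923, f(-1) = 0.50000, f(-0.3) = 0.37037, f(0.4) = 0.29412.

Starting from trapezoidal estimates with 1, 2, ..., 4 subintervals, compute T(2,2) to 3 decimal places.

1.748

T(0,0) (trapezoid, 1 panel, h=2.8000): 2.74511
T(1,0) (trapezoid, 2 panels, h=1.4000): 2.07255
T(2,0) (trapezoid, 4 panels, h=0.7000): 1.83400
T(1,1) = 2.07255 + (2.07255 − 2.74511)/3 = 1.84836
T(2,1) = 1.83400 + (1.83400 − 2.07255)/3 = 1.75448
T(2,2) = 1.75448 + (1.75448 − 1.84836)/15 = 1.74822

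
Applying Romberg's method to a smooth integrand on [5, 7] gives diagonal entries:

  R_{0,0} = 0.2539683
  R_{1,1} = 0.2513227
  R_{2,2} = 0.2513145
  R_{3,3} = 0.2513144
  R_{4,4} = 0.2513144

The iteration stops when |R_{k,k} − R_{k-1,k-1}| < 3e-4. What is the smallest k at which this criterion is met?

|R_{1,1} − R_{0,0}| = 0.0026456 ≥ 3e-4
|R_{2,2} − R_{1,1}| = 0.0000082 < 3e-4

k = 2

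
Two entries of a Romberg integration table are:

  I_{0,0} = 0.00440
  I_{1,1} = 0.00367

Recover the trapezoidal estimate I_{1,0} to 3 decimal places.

0.004

From I_{1,1} = (4·I_{1,0} − I_{0,0})/3, solve for I_{1,0}:
4·I_{1,0} = 3·0.00367 + 0.00440 = 0.01541
I_{1,0} = 0.00385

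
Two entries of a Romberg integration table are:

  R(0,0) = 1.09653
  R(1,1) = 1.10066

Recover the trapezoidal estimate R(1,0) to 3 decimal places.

1.100

From R(1,1) = (4·R(1,0) − R(0,0))/3, solve for R(1,0):
4·R(1,0) = 3·1.10066 + 1.09653 = 4.39851
R(1,0) = 1.09963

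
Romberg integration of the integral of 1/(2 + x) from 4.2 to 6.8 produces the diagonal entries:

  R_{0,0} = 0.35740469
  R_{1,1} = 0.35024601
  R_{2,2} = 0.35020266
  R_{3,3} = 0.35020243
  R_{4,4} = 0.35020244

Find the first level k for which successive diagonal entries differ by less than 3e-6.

|R_{1,1} − R_{0,0}| = 0.00715868 ≥ 3e-6
|R_{2,2} − R_{1,1}| = 0.00004335 ≥ 3e-6
|R_{3,3} − R_{2,2}| = 0.00000023 < 3e-6

k = 3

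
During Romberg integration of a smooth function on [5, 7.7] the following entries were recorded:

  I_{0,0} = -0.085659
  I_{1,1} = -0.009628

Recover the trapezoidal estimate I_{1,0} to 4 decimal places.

From I_{1,1} = (4·I_{1,0} − I_{0,0})/3, solve for I_{1,0}:
4·I_{1,0} = 3·(-0.009628) + (-0.085659) = -0.114543
I_{1,0} = -0.028636

-0.0286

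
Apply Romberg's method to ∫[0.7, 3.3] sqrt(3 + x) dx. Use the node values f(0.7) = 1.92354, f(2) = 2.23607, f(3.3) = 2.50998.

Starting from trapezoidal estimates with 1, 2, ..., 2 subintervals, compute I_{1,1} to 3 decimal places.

5.797

I_{0,0} (trapezoid, 1 panel, h=2.6000): 5.76358
I_{1,0} (trapezoid, 2 panels, h=1.3000): 5.78868
I_{1,1} = 5.78868 + (5.78868 − 5.76358)/3 = 5.79705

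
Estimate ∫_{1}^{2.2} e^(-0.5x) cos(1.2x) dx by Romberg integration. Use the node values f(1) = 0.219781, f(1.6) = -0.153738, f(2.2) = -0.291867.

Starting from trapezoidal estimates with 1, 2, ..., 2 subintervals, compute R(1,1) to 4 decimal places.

R(0,0) (trapezoid, 1 panel, h=1.2000): -0.043252
R(1,0) (trapezoid, 2 panels, h=0.6000): -0.113869
R(1,1) = -0.113869 + (-0.113869 − (-0.043252))/3 = -0.137408

-0.1374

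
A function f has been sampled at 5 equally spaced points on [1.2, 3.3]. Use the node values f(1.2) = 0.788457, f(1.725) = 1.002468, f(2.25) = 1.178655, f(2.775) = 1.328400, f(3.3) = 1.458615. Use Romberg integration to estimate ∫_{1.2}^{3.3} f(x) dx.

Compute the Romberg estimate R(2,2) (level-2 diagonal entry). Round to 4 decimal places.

R(0,0) (trapezoid, 1 panel, h=2.1000): 2.359426
R(1,0) (trapezoid, 2 panels, h=1.0500): 2.417301
R(2,0) (trapezoid, 4 panels, h=0.5250): 2.432356
R(1,1) = 2.417301 + (2.417301 − 2.359426)/3 = 2.436593
R(2,1) = 2.432356 + (2.432356 − 2.417301)/3 = 2.437374
R(2,2) = 2.437374 + (2.437374 − 2.436593)/15 = 2.437426

2.4374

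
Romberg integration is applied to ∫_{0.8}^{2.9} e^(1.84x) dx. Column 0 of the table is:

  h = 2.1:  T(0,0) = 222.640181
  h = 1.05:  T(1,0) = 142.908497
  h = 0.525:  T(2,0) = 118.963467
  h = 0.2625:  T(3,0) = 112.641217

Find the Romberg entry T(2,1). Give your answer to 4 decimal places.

T(2,1) = (4·118.963467 − 142.908497) / 3 = 110.981790

110.9818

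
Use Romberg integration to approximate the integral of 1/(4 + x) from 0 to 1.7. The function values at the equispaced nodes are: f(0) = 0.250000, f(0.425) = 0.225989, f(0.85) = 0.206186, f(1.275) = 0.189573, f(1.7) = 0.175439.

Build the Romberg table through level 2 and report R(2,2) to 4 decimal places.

R(0,0) (trapezoid, 1 panel, h=1.7000): 0.361623
R(1,0) (trapezoid, 2 panels, h=0.8500): 0.356070
R(2,0) (trapezoid, 4 panels, h=0.4250): 0.354649
R(1,1) = 0.356070 + (0.356070 − 0.361623)/3 = 0.354219
R(2,1) = 0.354649 + (0.354649 − 0.356070)/3 = 0.354175
R(2,2) = 0.354175 + (0.354175 − 0.354219)/15 = 0.354172

0.3542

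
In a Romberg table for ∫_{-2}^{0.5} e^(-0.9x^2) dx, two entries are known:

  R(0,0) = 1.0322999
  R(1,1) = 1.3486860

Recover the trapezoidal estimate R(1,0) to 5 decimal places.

From R(1,1) = (4·R(1,0) − R(0,0))/3, solve for R(1,0):
4·R(1,0) = 3·1.3486860 + 1.0322999 = 5.0783579
R(1,0) = 1.2695895

1.26959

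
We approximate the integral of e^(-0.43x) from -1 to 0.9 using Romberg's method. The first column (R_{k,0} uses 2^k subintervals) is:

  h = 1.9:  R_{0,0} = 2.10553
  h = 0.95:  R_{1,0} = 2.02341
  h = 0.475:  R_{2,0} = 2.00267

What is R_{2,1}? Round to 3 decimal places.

Richardson extrapolation on the trapezoidal column (denominator 4−1=3):
R_{2,1} = 2.00267 + (2.00267 − 2.02341)/3 = 1.99576

1.996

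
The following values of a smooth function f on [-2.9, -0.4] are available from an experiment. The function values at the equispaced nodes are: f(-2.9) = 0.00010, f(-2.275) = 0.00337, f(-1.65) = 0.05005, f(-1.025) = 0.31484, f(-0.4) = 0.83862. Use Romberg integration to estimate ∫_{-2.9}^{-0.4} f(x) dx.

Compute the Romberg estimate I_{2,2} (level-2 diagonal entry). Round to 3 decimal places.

I_{0,0} (trapezoid, 1 panel, h=2.5000): 1.04840
I_{1,0} (trapezoid, 2 panels, h=1.2500): 0.58676
I_{2,0} (trapezoid, 4 panels, h=0.6250): 0.49226
I_{1,1} = 0.58676 + (0.58676 − 1.04840)/3 = 0.43288
I_{2,1} = 0.49226 + (0.49226 − 0.58676)/3 = 0.46076
I_{2,2} = 0.46076 + (0.46076 − 0.43288)/15 = 0.46262

0.463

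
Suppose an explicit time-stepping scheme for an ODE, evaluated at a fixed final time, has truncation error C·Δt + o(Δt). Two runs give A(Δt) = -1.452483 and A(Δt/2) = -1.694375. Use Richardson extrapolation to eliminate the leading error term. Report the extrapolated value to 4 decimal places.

The leading error scales as Δt; refining by a factor of 2 reduces it by 2^1 = 2.
Extrapolated value = (2·A(Δt/2) − A(Δt)) / (2 − 1)
= (2·(-1.694375) − (-1.452483)) / 1
= -1.936267 / 1 = -1.936267

-1.9363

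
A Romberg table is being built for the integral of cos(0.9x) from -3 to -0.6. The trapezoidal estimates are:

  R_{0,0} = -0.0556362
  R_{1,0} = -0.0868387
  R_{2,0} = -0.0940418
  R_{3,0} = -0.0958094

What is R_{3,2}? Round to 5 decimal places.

-0.09640

Richardson extrapolation on the trapezoidal column (denominator 4−1=3):
R_{2,1} = (4·(-0.0940418) − (-0.0868387)) / 3 = -0.0964428
R_{3,1} = -0.0958094 + (-0.0958094 − (-0.0940418))/3 = -0.0963986
R_{3,2} = (16·(-0.0963986) − (-0.0964428)) / 15 = -0.0963957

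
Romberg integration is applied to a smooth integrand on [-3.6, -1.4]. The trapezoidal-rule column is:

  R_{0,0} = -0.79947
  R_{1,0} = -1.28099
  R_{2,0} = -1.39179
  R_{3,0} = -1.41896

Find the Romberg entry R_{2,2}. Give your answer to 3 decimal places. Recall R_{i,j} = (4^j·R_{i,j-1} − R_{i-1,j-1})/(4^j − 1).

-1.428

Richardson extrapolation on the trapezoidal column (denominator 4−1=3):
R_{1,1} = (4·(-1.28099) − (-0.79947)) / 3 = -1.44150
R_{2,1} = (4·(-1.39179) − (-1.28099)) / 3 = -1.42872
R_{2,2} = (16·(-1.42872) − (-1.44150)) / 15 = -1.42787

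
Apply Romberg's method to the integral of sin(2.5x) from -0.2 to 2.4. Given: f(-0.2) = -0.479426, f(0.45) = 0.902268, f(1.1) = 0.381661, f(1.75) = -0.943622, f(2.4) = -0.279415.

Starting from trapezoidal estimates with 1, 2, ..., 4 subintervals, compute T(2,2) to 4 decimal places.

-0.0594

T(0,0) (trapezoid, 1 panel, h=2.6000): -0.986493
T(1,0) (trapezoid, 2 panels, h=1.3000): 0.002913
T(2,0) (trapezoid, 4 panels, h=0.6500): -0.025424
T(1,1) = 0.002913 + (0.002913 − (-0.986493))/3 = 0.332715
T(2,1) = -0.025424 + (-0.025424 − 0.002913)/3 = -0.034870
T(2,2) = -0.034870 + (-0.034870 − 0.332715)/15 = -0.059376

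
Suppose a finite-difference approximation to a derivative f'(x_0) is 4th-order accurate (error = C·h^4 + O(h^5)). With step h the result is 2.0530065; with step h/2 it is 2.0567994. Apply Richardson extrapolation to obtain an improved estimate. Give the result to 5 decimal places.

Extrapolated value = (16·A(h/2) − A(h)) / (16 − 1)
= (16·2.0567994 − 2.0530065) / 15
= 30.8557839 / 15 = 2.0570523

2.05705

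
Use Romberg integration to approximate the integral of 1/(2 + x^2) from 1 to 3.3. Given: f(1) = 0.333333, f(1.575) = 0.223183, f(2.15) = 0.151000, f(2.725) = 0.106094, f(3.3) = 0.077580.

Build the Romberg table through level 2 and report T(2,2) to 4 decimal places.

0.3891

T(0,0) (trapezoid, 1 panel, h=2.3000): 0.472550
T(1,0) (trapezoid, 2 panels, h=1.1500): 0.409925
T(2,0) (trapezoid, 4 panels, h=0.5750): 0.394297
T(1,1) = 0.409925 + (0.409925 − 0.472550)/3 = 0.389050
T(2,1) = 0.394297 + (0.394297 − 0.409925)/3 = 0.389088
T(2,2) = 0.389088 + (0.389088 − 0.389050)/15 = 0.389091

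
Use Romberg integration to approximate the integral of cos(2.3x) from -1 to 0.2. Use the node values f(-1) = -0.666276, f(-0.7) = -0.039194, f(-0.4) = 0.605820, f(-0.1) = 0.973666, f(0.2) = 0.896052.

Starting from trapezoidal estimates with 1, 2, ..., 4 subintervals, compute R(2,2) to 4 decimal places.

0.5171

R(0,0) (trapezoid, 1 panel, h=1.2000): 0.137866
R(1,0) (trapezoid, 2 panels, h=0.6000): 0.432425
R(2,0) (trapezoid, 4 panels, h=0.3000): 0.496554
R(1,1) = 0.432425 + (0.432425 − 0.137866)/3 = 0.530611
R(2,1) = 0.496554 + (0.496554 − 0.432425)/3 = 0.517930
R(2,2) = 0.517930 + (0.517930 − 0.530611)/15 = 0.517085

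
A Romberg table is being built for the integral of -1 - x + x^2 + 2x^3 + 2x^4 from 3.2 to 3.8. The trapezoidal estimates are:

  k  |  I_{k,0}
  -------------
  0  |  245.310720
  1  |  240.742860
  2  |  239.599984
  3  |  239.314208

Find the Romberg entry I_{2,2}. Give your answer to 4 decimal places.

I_{1,1} = (4·240.742860 − 245.310720) / 3 = 239.220240
I_{2,1} = 239.599984 + (239.599984 − 240.742860)/3 = 239.219025
I_{2,2} = (16·239.219025 − 239.220240) / 15 = 239.218944
(Column j=1 coincides with Simpson's rule on the same nodes.)

239.2189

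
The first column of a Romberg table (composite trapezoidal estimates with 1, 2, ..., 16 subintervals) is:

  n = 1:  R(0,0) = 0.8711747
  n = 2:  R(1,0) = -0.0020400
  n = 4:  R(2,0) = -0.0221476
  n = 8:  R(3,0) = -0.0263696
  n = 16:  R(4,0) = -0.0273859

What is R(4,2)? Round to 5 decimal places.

-0.02772

Richardson extrapolation on the trapezoidal column (denominator 4−1=3):
R(3,1) = -0.0263696 + (-0.0263696 − (-0.0221476))/3 = -0.0277769
R(4,1) = -0.0273859 + (-0.0273859 − (-0.0263696))/3 = -0.0277247
R(4,2) = -0.0277247 + (-0.0277247 − (-0.0277769))/15 = -0.0277212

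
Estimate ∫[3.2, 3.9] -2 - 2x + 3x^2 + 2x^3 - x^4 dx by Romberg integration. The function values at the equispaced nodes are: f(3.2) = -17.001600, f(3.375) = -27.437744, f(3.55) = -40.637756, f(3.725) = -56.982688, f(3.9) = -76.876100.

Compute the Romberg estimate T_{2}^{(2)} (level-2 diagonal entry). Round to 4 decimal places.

T_{0}^{(0)} (trapezoid, 1 panel, h=0.7000): -32.857195
T_{1}^{(0)} (trapezoid, 2 panels, h=0.3500): -30.651812
T_{2}^{(0)} (trapezoid, 4 panels, h=0.1750): -30.099482
T_{1}^{(1)} = -30.651812 + (-30.651812 − (-32.857195))/3 = -29.916684
T_{2}^{(1)} = -30.099482 + (-30.099482 − (-30.651812))/3 = -29.915372
T_{2}^{(2)} = -29.915372 + (-29.915372 − (-29.916684))/15 = -29.915285

-29.9153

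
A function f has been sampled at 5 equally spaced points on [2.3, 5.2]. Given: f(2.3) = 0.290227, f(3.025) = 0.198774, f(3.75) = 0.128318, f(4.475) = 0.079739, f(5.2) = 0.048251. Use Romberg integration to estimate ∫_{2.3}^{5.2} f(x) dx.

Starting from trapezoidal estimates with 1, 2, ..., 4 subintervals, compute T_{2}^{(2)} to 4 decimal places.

0.4131

T_{0}^{(0)} (trapezoid, 1 panel, h=2.9000): 0.490793
T_{1}^{(0)} (trapezoid, 2 panels, h=1.4500): 0.431458
T_{2}^{(0)} (trapezoid, 4 panels, h=0.7250): 0.417651
T_{1}^{(1)} = 0.431458 + (0.431458 − 0.490793)/3 = 0.411680
T_{2}^{(1)} = 0.417651 + (0.417651 − 0.431458)/3 = 0.413049
T_{2}^{(2)} = 0.413049 + (0.413049 − 0.411680)/15 = 0.413140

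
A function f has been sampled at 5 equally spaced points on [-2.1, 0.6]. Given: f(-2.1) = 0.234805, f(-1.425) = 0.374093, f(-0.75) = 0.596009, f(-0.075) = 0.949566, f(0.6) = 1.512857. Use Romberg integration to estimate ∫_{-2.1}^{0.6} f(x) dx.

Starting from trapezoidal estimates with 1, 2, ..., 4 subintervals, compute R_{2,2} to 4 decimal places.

R_{0,0} (trapezoid, 1 panel, h=2.7000): 2.359344
R_{1,0} (trapezoid, 2 panels, h=1.3500): 1.984284
R_{2,0} (trapezoid, 4 panels, h=0.6750): 1.885612
R_{1,1} = 1.984284 + (1.984284 − 2.359344)/3 = 1.859264
R_{2,1} = 1.885612 + (1.885612 − 1.984284)/3 = 1.852721
R_{2,2} = 1.852721 + (1.852721 − 1.859264)/15 = 1.852285

1.8523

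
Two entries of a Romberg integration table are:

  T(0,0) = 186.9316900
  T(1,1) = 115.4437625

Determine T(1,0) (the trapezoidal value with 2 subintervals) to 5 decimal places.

133.31574

From T(1,1) = (4·T(1,0) − T(0,0))/3, solve for T(1,0):
4·T(1,0) = 3·115.4437625 + 186.9316900 = 533.2629775
T(1,0) = 133.3157444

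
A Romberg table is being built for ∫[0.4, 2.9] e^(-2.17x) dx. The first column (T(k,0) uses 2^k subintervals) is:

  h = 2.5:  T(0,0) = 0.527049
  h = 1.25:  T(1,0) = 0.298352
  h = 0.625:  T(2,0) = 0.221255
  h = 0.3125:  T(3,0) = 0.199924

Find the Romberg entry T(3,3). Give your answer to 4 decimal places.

0.1926

Richardson extrapolation on the trapezoidal column (denominator 4−1=3):
T(1,1) = (4·0.298352 − 0.527049) / 3 = 0.222120
T(2,1) = 0.221255 + (0.221255 − 0.298352)/3 = 0.195556
T(3,1) = (4·0.199924 − 0.221255) / 3 = 0.192814
T(2,2) = (16·0.195556 − 0.222120) / 15 = 0.193785
T(3,2) = 0.192814 + (0.192814 − 0.195556)/15 = 0.192631
T(3,3) = 0.192631 + (0.192631 − 0.193785)/63 = 0.192613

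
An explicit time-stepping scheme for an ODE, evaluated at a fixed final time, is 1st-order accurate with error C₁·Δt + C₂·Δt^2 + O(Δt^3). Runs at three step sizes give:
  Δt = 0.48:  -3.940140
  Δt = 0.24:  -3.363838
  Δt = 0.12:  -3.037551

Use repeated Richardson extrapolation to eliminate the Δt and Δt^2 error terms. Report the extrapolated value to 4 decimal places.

-2.6858

First eliminate the Δt term (factor 2^1 = 2):
  B₁ = (2·(-3.363838) − (-3.940140))/1 = -2.787536
  B₂ = (2·(-3.037551) − (-3.363838))/1 = -2.711264
Then eliminate the Δt^2 term (factor 2^2 = 4):
  (4·(-2.711264) − (-2.787536))/3 = -2.685840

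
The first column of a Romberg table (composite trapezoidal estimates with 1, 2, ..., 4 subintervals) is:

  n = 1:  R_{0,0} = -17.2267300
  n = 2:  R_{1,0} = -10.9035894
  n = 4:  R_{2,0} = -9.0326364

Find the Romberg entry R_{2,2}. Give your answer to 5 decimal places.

Richardson extrapolation on the trapezoidal column (denominator 4−1=3):
R_{1,1} = -10.9035894 + (-10.9035894 − (-17.2267300))/3 = -8.7958759
R_{2,1} = (4·(-9.0326364) − (-10.9035894)) / 3 = -8.4089854
R_{2,2} = (16·(-8.4089854) − (-8.7958759)) / 15 = -8.3831927
(Column j=1 coincides with Simpson's rule on the same nodes.)

-8.38319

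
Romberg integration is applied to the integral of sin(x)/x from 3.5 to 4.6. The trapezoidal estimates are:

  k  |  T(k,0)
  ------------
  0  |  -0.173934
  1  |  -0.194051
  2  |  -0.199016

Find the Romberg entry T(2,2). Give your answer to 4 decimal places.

-0.2007

T(1,1) = (4·(-0.194051) − (-0.173934)) / 3 = -0.200757
T(2,1) = -0.199016 + (-0.199016 − (-0.194051))/3 = -0.200671
T(2,2) = -0.200671 + (-0.200671 − (-0.200757))/15 = -0.200665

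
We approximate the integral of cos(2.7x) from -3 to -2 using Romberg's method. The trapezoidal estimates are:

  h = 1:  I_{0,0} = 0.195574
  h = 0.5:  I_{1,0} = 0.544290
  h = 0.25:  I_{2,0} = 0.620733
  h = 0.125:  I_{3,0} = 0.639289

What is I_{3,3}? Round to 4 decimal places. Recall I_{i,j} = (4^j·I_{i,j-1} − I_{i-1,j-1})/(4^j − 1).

I_{1,1} = 0.544290 + (0.544290 − 0.195574)/3 = 0.660529
I_{2,1} = (4·0.620733 − 0.544290) / 3 = 0.646214
I_{3,1} = (4·0.639289 − 0.620733) / 3 = 0.645474
I_{2,2} = (16·0.646214 − 0.660529) / 15 = 0.645260
I_{3,2} = 0.645474 + (0.645474 − 0.646214)/15 = 0.645425
I_{3,3} = (64·0.645425 − 0.645260) / 63 = 0.645428

0.6454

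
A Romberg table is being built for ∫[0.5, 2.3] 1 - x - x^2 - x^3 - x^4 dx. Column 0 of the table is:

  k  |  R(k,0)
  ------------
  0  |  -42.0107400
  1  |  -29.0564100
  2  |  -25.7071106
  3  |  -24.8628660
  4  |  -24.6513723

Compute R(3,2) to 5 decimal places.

Richardson extrapolation on the trapezoidal column (denominator 4−1=3):
R(2,1) = (4·(-25.7071106) − (-29.0564100)) / 3 = -24.5906775
R(3,1) = -24.8628660 + (-24.8628660 − (-25.7071106))/3 = -24.5814511
R(3,2) = (16·(-24.5814511) − (-24.5906775)) / 15 = -24.5808360

-24.58084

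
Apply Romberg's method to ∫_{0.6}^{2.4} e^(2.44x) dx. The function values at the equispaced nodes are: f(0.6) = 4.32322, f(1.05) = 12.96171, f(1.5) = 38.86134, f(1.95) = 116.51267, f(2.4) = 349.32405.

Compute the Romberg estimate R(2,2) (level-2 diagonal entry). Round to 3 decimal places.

R(0,0) (trapezoid, 1 panel, h=1.8000): 318.28254
R(1,0) (trapezoid, 2 panels, h=0.9000): 194.11648
R(2,0) (trapezoid, 4 panels, h=0.4500): 155.32171
R(1,1) = 194.11648 + (194.11648 − 318.28254)/3 = 152.72779
R(2,1) = 155.32171 + (155.32171 − 194.11648)/3 = 142.39012
R(2,2) = 142.39012 + (142.39012 − 152.72779)/15 = 141.70094

141.701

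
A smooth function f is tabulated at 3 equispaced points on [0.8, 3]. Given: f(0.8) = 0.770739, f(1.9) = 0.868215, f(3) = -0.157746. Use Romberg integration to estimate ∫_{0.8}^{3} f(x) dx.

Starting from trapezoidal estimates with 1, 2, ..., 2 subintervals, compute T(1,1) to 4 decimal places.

1.4981

T(0,0) (trapezoid, 1 panel, h=2.2000): 0.674292
T(1,0) (trapezoid, 2 panels, h=1.1000): 1.292183
T(1,1) = 1.292183 + (1.292183 − 0.674292)/3 = 1.498147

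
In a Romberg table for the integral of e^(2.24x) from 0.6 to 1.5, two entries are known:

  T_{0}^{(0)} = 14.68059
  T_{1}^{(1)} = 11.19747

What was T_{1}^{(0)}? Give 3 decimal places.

12.068

From T_{1}^{(1)} = (4·T_{1}^{(0)} − T_{0}^{(0)})/3, solve for T_{1}^{(0)}:
4·T_{1}^{(0)} = 3·11.19747 + 14.68059 = 48.27300
T_{1}^{(0)} = 12.06825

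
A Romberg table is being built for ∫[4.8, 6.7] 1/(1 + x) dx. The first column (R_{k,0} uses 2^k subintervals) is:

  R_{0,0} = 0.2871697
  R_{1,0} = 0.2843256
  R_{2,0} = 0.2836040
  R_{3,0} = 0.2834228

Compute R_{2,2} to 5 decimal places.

0.28336

Richardson extrapolation on the trapezoidal column (denominator 4−1=3):
R_{1,1} = 0.2843256 + (0.2843256 − 0.2871697)/3 = 0.2833776
R_{2,1} = 0.2836040 + (0.2836040 − 0.2843256)/3 = 0.2833635
R_{2,2} = 0.2833635 + (0.2833635 − 0.2833776)/15 = 0.2833626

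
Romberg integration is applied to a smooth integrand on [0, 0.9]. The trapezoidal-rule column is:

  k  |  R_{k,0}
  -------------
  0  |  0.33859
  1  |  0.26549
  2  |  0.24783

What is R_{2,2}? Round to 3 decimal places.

Richardson extrapolation on the trapezoidal column (denominator 4−1=3):
R_{1,1} = (4·0.26549 − 0.33859) / 3 = 0.24112
R_{2,1} = (4·0.24783 − 0.26549) / 3 = 0.24194
R_{2,2} = (16·0.24194 − 0.24112) / 15 = 0.24199
(Column j=1 coincides with Simpson's rule on the same nodes.)

0.242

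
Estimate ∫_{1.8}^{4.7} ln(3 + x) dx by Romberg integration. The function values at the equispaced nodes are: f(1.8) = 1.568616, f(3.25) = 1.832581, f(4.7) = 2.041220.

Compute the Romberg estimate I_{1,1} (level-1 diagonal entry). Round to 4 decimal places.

5.2877

I_{0,0} (trapezoid, 1 panel, h=2.9000): 5.234262
I_{1,0} (trapezoid, 2 panels, h=1.4500): 5.274374
I_{1,1} = 5.274374 + (5.274374 − 5.234262)/3 = 5.287745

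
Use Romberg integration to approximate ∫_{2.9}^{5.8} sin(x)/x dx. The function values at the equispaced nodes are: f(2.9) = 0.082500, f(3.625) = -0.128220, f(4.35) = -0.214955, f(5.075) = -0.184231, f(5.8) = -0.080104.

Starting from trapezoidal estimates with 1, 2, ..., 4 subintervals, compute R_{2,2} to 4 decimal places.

R_{0,0} (trapezoid, 1 panel, h=2.9000): 0.003474
R_{1,0} (trapezoid, 2 panels, h=1.4500): -0.309948
R_{2,0} (trapezoid, 4 panels, h=0.7250): -0.381501
R_{1,1} = -0.309948 + (-0.309948 − 0.003474)/3 = -0.414422
R_{2,1} = -0.381501 + (-0.381501 − (-0.309948))/3 = -0.405352
R_{2,2} = -0.405352 + (-0.405352 − (-0.414422))/15 = -0.404747

-0.4047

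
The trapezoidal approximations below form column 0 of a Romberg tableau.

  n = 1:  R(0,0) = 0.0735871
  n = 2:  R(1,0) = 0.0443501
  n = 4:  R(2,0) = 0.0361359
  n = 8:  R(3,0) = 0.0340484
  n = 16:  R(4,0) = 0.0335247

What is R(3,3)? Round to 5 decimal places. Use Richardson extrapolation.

R(1,1) = (4·0.0443501 − 0.0735871) / 3 = 0.0346044
R(2,1) = 0.0361359 + (0.0361359 − 0.0443501)/3 = 0.0333978
R(3,1) = (4·0.0340484 − 0.0361359) / 3 = 0.0333526
R(2,2) = (16·0.0333978 − 0.0346044) / 15 = 0.0333174
R(3,2) = (16·0.0333526 − 0.0333978) / 15 = 0.0333496
R(3,3) = 0.0333496 + (0.0333496 − 0.0333174)/63 = 0.0333501

0.03335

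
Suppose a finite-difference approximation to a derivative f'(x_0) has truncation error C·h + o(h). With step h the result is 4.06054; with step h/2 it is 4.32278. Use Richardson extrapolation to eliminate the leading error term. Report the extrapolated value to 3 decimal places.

The leading error scales as h; refining by a factor of 2 reduces it by 2^1 = 2.
Extrapolated value = (2·A(h/2) − A(h)) / (2 − 1)
= (2·4.32278 − 4.06054) / 1
= 4.58502 / 1 = 4.58502

4.585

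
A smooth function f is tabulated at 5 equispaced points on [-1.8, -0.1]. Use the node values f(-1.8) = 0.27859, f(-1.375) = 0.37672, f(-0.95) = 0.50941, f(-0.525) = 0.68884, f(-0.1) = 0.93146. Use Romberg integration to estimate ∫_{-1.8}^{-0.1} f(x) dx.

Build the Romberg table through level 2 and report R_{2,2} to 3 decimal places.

0.920

R_{0,0} (trapezoid, 1 panel, h=1.7000): 1.02854
R_{1,0} (trapezoid, 2 panels, h=0.8500): 0.94727
R_{2,0} (trapezoid, 4 panels, h=0.4250): 0.92650
R_{1,1} = 0.94727 + (0.94727 − 1.02854)/3 = 0.92018
R_{2,1} = 0.92650 + (0.92650 − 0.94727)/3 = 0.91958
R_{2,2} = 0.91958 + (0.91958 − 0.92018)/15 = 0.91954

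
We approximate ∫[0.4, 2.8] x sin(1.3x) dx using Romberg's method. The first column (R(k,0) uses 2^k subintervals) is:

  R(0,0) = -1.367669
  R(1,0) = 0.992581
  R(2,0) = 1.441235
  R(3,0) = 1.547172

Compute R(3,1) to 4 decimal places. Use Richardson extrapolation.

R(3,1) = 1.547172 + (1.547172 − 1.441235)/3 = 1.582484
(Column j=1 coincides with Simpson's rule on the same nodes.)

1.5825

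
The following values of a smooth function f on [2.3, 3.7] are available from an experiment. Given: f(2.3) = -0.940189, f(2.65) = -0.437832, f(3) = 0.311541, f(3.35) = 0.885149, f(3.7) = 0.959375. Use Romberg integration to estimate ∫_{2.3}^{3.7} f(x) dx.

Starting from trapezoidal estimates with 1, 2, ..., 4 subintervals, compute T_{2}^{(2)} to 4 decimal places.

0.2829

T_{0}^{(0)} (trapezoid, 1 panel, h=1.4000): 0.013430
T_{1}^{(0)} (trapezoid, 2 panels, h=0.7000): 0.224794
T_{2}^{(0)} (trapezoid, 4 panels, h=0.3500): 0.268958
T_{1}^{(1)} = 0.224794 + (0.224794 − 0.013430)/3 = 0.295249
T_{2}^{(1)} = 0.268958 + (0.268958 − 0.224794)/3 = 0.283679
T_{2}^{(2)} = 0.283679 + (0.283679 − 0.295249)/15 = 0.282908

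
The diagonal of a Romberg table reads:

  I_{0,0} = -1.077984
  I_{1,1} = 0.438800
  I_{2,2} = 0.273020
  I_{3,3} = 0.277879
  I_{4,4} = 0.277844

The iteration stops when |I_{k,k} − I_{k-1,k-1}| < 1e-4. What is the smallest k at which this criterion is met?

|I_{1,1} − I_{0,0}| = 1.516784 ≥ 1e-4
|I_{2,2} − I_{1,1}| = 0.165780 ≥ 1e-4
|I_{3,3} − I_{2,2}| = 0.004859 ≥ 1e-4
|I_{4,4} − I_{3,3}| = 0.000035 < 1e-4

k = 4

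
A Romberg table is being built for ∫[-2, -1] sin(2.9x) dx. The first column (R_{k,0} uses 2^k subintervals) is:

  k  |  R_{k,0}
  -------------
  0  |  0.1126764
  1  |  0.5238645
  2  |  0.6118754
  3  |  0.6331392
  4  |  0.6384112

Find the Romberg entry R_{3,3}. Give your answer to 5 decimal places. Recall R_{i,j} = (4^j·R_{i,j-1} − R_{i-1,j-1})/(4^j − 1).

0.64017

R_{1,1} = (4·0.5238645 − 0.1126764) / 3 = 0.6609272
R_{2,1} = 0.6118754 + (0.6118754 − 0.5238645)/3 = 0.6412124
R_{3,1} = 0.6331392 + (0.6331392 − 0.6118754)/3 = 0.6402271
R_{2,2} = 0.6412124 + (0.6412124 − 0.6609272)/15 = 0.6398981
R_{3,2} = 0.6402271 + (0.6402271 − 0.6412124)/15 = 0.6401614
R_{3,3} = 0.6401614 + (0.6401614 − 0.6398981)/63 = 0.6401656
(Column j=1 coincides with Simpson's rule on the same nodes.)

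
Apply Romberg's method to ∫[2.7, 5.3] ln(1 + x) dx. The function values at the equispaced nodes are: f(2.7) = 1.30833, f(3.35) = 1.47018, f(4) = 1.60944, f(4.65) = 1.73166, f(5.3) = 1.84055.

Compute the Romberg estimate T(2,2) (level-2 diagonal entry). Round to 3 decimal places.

4.155

T(0,0) (trapezoid, 1 panel, h=2.6000): 4.09354
T(1,0) (trapezoid, 2 panels, h=1.3000): 4.13904
T(2,0) (trapezoid, 4 panels, h=0.6500): 4.15072
T(1,1) = 4.13904 + (4.13904 − 4.09354)/3 = 4.15421
T(2,1) = 4.15072 + (4.15072 − 4.13904)/3 = 4.15461
T(2,2) = 4.15461 + (4.15461 − 4.15421)/15 = 4.15464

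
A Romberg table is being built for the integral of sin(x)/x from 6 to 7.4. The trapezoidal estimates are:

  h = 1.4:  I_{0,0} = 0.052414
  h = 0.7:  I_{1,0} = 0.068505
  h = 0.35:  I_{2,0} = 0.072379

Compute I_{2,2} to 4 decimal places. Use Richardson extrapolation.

I_{1,1} = (4·0.068505 − 0.052414) / 3 = 0.073869
I_{2,1} = (4·0.072379 − 0.068505) / 3 = 0.073670
I_{2,2} = (16·0.073670 − 0.073869) / 15 = 0.073657
(Column j=1 coincides with Simpson's rule on the same nodes.)

0.0737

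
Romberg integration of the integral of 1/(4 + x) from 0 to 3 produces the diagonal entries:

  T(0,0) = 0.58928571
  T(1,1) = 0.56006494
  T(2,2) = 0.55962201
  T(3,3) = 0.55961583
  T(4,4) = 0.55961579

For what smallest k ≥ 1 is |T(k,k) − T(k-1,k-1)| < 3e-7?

k = 4

|T(1,1) − T(0,0)| = 0.02922077 ≥ 3e-7
|T(2,2) − T(1,1)| = 0.00044293 ≥ 3e-7
|T(3,3) − T(2,2)| = 0.00000618 ≥ 3e-7
|T(4,4) − T(3,3)| = 0.00000004 < 3e-7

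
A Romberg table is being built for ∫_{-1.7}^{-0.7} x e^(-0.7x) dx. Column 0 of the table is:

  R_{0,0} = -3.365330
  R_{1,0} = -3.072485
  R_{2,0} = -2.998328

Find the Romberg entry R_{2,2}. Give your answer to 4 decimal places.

-2.9735

Richardson extrapolation on the trapezoidal column (denominator 4−1=3):
R_{1,1} = -3.072485 + (-3.072485 − (-3.365330))/3 = -2.974870
R_{2,1} = (4·(-2.998328) − (-3.072485)) / 3 = -2.973609
R_{2,2} = -2.973609 + (-2.973609 − (-2.974870))/15 = -2.973525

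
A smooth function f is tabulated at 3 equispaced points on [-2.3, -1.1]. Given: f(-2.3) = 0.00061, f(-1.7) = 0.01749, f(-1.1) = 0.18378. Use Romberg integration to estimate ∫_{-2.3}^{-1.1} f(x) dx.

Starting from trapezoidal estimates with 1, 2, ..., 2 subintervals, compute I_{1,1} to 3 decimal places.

0.051

I_{0,0} (trapezoid, 1 panel, h=1.2000): 0.11063
I_{1,0} (trapezoid, 2 panels, h=0.6000): 0.06581
I_{1,1} = 0.06581 + (0.06581 − 0.11063)/3 = 0.05087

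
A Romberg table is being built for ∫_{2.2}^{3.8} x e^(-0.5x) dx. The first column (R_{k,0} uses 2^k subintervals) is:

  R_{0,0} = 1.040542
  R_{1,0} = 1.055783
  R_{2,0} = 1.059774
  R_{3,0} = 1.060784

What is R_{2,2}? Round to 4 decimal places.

1.0611

Richardson extrapolation on the trapezoidal column (denominator 4−1=3):
R_{1,1} = 1.055783 + (1.055783 − 1.040542)/3 = 1.060863
R_{2,1} = 1.059774 + (1.059774 − 1.055783)/3 = 1.061104
R_{2,2} = (16·1.061104 − 1.060863) / 15 = 1.061120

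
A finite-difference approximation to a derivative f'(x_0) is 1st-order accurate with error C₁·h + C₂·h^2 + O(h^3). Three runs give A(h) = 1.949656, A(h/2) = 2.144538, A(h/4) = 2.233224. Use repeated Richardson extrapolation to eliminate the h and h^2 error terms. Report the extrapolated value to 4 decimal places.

2.3161

First eliminate the h term (factor 2^1 = 2):
  B₁ = (2·2.144538 − 1.949656)/1 = 2.339420
  B₂ = (2·2.233224 − 2.144538)/1 = 2.321910
Then eliminate the h^2 term (factor 2^2 = 4):
  (4·2.321910 − 2.339420)/3 = 2.316073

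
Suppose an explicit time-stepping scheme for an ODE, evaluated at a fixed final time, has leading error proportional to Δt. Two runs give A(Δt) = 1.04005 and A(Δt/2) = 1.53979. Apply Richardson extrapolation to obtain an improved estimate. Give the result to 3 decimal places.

The leading error scales as Δt; refining by a factor of 2 reduces it by 2^1 = 2.
Extrapolated value = (2·A(Δt/2) − A(Δt)) / (2 − 1)
= (2·1.53979 − 1.04005) / 1
= 2.03953 / 1 = 2.03953

2.040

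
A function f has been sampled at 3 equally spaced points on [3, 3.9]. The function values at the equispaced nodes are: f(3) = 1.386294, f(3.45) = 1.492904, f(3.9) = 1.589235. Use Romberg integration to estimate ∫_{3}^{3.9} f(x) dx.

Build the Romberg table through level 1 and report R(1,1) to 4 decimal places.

R(0,0) (trapezoid, 1 panel, h=0.9000): 1.338988
R(1,0) (trapezoid, 2 panels, h=0.4500): 1.341301
R(1,1) = 1.341301 + (1.341301 − 1.338988)/3 = 1.342072

1.3421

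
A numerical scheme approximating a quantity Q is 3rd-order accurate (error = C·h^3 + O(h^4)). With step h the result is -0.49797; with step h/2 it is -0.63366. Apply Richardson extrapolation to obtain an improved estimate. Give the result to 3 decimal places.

The leading error scales as h^3; refining by a factor of 2 reduces it by 2^3 = 8.
Extrapolated value = (8·A(h/2) − A(h)) / (8 − 1)
= (8·(-0.63366) − (-0.49797)) / 7
= -4.57131 / 7 = -0.65304

-0.653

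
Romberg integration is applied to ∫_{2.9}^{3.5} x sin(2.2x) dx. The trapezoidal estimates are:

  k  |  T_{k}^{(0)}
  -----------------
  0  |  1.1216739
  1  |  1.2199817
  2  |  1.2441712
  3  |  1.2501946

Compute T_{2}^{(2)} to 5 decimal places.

1.25220

Richardson extrapolation on the trapezoidal column (denominator 4−1=3):
T_{1}^{(1)} = 1.2199817 + (1.2199817 − 1.1216739)/3 = 1.2527510
T_{2}^{(1)} = 1.2441712 + (1.2441712 − 1.2199817)/3 = 1.2522344
T_{2}^{(2)} = 1.2522344 + (1.2522344 − 1.2527510)/15 = 1.2522000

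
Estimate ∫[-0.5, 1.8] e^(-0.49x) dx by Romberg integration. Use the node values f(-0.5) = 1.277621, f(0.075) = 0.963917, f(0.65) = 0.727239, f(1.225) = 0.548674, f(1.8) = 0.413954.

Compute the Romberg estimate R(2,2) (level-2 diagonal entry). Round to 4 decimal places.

R(0,0) (trapezoid, 1 panel, h=2.3000): 1.945311
R(1,0) (trapezoid, 2 panels, h=1.1500): 1.808980
R(2,0) (trapezoid, 4 panels, h=0.5750): 1.774230
R(1,1) = 1.808980 + (1.808980 − 1.945311)/3 = 1.763536
R(2,1) = 1.774230 + (1.774230 − 1.808980)/3 = 1.762647
R(2,2) = 1.762647 + (1.762647 − 1.763536)/15 = 1.762588

1.7626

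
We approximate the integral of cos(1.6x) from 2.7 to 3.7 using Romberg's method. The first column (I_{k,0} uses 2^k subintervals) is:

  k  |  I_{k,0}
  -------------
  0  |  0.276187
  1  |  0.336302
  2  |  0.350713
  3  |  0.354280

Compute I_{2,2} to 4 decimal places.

0.3555

Richardson extrapolation on the trapezoidal column (denominator 4−1=3):
I_{1,1} = (4·0.336302 − 0.276187) / 3 = 0.356340
I_{2,1} = 0.350713 + (0.350713 − 0.336302)/3 = 0.355517
I_{2,2} = 0.355517 + (0.355517 − 0.356340)/15 = 0.355462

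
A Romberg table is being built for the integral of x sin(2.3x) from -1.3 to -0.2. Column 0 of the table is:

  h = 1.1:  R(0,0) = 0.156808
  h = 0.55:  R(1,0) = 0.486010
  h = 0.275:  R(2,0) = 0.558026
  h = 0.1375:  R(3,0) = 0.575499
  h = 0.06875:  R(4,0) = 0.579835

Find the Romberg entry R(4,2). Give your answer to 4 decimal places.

0.5813

Richardson extrapolation on the trapezoidal column (denominator 4−1=3):
R(3,1) = (4·0.575499 − 0.558026) / 3 = 0.581323
R(4,1) = (4·0.579835 − 0.575499) / 3 = 0.581280
R(4,2) = 0.581280 + (0.581280 − 0.581323)/15 = 0.581277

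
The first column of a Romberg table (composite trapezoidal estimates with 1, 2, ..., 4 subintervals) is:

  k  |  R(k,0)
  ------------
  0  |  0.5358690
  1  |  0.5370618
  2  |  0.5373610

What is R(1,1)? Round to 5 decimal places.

0.53746

Richardson extrapolation on the trapezoidal column (denominator 4−1=3):
R(1,1) = 0.5370618 + (0.5370618 − 0.5358690)/3 = 0.5374594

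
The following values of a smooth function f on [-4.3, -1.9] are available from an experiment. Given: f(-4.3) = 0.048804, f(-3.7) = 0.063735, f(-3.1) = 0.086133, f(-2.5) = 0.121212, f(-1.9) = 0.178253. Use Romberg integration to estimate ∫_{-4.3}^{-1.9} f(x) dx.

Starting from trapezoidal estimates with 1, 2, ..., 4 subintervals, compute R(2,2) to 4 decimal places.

R(0,0) (trapezoid, 1 panel, h=2.4000): 0.272468
R(1,0) (trapezoid, 2 panels, h=1.2000): 0.239594
R(2,0) (trapezoid, 4 panels, h=0.6000): 0.230765
R(1,1) = 0.239594 + (0.239594 − 0.272468)/3 = 0.228636
R(2,1) = 0.230765 + (0.230765 − 0.239594)/3 = 0.227822
R(2,2) = 0.227822 + (0.227822 − 0.228636)/15 = 0.227768

0.2278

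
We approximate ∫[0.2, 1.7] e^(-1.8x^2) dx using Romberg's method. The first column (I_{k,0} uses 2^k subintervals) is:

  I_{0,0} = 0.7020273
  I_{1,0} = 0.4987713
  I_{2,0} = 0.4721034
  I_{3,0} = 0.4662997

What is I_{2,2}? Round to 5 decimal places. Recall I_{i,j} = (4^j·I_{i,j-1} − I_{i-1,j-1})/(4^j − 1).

Richardson extrapolation on the trapezoidal column (denominator 4−1=3):
I_{1,1} = (4·0.4987713 − 0.7020273) / 3 = 0.4310193
I_{2,1} = 0.4721034 + (0.4721034 − 0.4987713)/3 = 0.4632141
I_{2,2} = 0.4632141 + (0.4632141 − 0.4310193)/15 = 0.4653604

0.46536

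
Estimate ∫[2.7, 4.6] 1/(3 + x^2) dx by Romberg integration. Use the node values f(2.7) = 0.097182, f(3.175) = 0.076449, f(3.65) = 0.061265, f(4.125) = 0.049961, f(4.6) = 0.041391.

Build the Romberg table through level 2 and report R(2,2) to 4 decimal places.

R(0,0) (trapezoid, 1 panel, h=1.9000): 0.131644
R(1,0) (trapezoid, 2 panels, h=0.9500): 0.124024
R(2,0) (trapezoid, 4 panels, h=0.4750): 0.122057
R(1,1) = 0.124024 + (0.124024 − 0.131644)/3 = 0.121484
R(2,1) = 0.122057 + (0.122057 − 0.124024)/3 = 0.121401
R(2,2) = 0.121401 + (0.121401 − 0.121484)/15 = 0.121395

0.1214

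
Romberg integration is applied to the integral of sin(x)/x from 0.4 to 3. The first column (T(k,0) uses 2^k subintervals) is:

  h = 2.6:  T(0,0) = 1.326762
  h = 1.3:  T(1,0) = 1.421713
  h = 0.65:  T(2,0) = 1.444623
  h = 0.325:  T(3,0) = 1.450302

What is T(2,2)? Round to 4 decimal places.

Richardson extrapolation on the trapezoidal column (denominator 4−1=3):
T(1,1) = 1.421713 + (1.421713 − 1.326762)/3 = 1.453363
T(2,1) = (4·1.444623 − 1.421713) / 3 = 1.452260
T(2,2) = 1.452260 + (1.452260 − 1.453363)/15 = 1.452186

1.4522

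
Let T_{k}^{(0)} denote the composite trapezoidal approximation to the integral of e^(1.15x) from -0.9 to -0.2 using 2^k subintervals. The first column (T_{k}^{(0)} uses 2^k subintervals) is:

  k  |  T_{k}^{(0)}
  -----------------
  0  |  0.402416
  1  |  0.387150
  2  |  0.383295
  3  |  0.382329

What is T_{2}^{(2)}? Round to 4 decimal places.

Richardson extrapolation on the trapezoidal column (denominator 4−1=3):
T_{1}^{(1)} = (4·0.387150 − 0.402416) / 3 = 0.382061
T_{2}^{(1)} = 0.383295 + (0.383295 − 0.387150)/3 = 0.382010
T_{2}^{(2)} = (16·0.382010 − 0.382061) / 15 = 0.382007

0.3820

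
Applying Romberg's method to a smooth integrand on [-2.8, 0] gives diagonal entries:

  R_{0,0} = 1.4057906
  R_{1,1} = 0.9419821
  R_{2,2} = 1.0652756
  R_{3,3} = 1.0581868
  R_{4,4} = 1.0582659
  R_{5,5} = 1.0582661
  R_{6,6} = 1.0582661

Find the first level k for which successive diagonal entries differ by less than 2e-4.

|R_{1,1} − R_{0,0}| = 0.4638085 ≥ 2e-4
|R_{2,2} − R_{1,1}| = 0.1232935 ≥ 2e-4
|R_{3,3} − R_{2,2}| = 0.0070888 ≥ 2e-4
|R_{4,4} − R_{3,3}| = 0.0000791 < 2e-4

k = 4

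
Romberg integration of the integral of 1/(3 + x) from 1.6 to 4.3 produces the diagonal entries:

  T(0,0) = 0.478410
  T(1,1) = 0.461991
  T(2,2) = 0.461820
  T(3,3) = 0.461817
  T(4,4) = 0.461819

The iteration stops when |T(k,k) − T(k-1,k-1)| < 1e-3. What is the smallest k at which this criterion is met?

|T(1,1) − T(0,0)| = 0.016419 ≥ 1e-3
|T(2,2) − T(1,1)| = 0.000171 < 1e-3

k = 2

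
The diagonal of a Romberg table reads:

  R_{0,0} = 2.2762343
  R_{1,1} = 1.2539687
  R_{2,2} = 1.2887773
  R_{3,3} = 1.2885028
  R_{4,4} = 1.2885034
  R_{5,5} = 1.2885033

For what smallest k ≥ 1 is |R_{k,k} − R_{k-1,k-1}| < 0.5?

|R_{1,1} − R_{0,0}| = 1.0222656 ≥ 0.5
|R_{2,2} − R_{1,1}| = 0.0348086 < 0.5

k = 2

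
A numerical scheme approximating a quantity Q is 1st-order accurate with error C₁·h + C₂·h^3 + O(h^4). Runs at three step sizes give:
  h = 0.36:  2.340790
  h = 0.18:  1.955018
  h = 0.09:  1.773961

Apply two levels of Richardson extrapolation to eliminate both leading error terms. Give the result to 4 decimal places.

1.5963

First eliminate the h term (factor 2^1 = 2):
  B₁ = (2·1.955018 − 2.340790)/1 = 1.569246
  B₂ = (2·1.773961 − 1.955018)/1 = 1.592904
Then eliminate the h^3 term (factor 2^3 = 8):
  (8·1.592904 − 1.569246)/7 = 1.596284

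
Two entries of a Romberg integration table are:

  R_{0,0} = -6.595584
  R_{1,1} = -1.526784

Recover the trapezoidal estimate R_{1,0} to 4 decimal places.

From R_{1,1} = (4·R_{1,0} − R_{0,0})/3, solve for R_{1,0}:
4·R_{1,0} = 3·(-1.526784) + (-6.595584) = -11.175936
R_{1,0} = -2.793984

-2.7940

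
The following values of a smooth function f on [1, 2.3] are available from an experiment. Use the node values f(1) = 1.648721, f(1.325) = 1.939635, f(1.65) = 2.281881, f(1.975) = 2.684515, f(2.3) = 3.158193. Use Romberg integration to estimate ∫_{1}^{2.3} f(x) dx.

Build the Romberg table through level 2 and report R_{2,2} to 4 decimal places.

3.0189

R_{0,0} (trapezoid, 1 panel, h=1.3000): 3.124494
R_{1,0} (trapezoid, 2 panels, h=0.6500): 3.045470
R_{2,0} (trapezoid, 4 panels, h=0.3250): 3.025584
R_{1,1} = 3.045470 + (3.045470 − 3.124494)/3 = 3.019129
R_{2,1} = 3.025584 + (3.025584 − 3.045470)/3 = 3.018955
R_{2,2} = 3.018955 + (3.018955 − 3.019129)/15 = 3.018943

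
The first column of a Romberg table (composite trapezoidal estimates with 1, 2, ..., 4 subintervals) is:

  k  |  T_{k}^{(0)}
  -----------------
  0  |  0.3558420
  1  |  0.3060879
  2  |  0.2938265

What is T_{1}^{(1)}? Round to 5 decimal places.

T_{1}^{(1)} = (4·0.3060879 − 0.3558420) / 3 = 0.2895032
(Column j=1 coincides with Simpson's rule on the same nodes.)

0.28950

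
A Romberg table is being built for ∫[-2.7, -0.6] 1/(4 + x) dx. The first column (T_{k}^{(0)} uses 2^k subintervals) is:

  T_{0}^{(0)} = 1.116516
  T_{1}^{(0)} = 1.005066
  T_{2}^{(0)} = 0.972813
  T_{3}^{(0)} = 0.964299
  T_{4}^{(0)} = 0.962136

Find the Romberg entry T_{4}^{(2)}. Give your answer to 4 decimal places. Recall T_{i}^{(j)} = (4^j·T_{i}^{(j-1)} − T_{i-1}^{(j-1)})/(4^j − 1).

0.9614

Richardson extrapolation on the trapezoidal column (denominator 4−1=3):
T_{3}^{(1)} = 0.964299 + (0.964299 − 0.972813)/3 = 0.961461
T_{4}^{(1)} = (4·0.962136 − 0.964299) / 3 = 0.961415
T_{4}^{(2)} = 0.961415 + (0.961415 − 0.961461)/15 = 0.961412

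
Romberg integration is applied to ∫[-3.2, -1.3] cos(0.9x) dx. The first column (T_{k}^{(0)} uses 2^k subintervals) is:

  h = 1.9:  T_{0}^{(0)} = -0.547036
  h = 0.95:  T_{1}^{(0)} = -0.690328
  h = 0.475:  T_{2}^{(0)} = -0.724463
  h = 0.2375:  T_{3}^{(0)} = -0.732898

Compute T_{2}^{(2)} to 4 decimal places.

-0.7357

Richardson extrapolation on the trapezoidal column (denominator 4−1=3):
T_{1}^{(1)} = (4·(-0.690328) − (-0.547036)) / 3 = -0.738092
T_{2}^{(1)} = (4·(-0.724463) − (-0.690328)) / 3 = -0.735841
T_{2}^{(2)} = -0.735841 + (-0.735841 − (-0.738092))/15 = -0.735691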